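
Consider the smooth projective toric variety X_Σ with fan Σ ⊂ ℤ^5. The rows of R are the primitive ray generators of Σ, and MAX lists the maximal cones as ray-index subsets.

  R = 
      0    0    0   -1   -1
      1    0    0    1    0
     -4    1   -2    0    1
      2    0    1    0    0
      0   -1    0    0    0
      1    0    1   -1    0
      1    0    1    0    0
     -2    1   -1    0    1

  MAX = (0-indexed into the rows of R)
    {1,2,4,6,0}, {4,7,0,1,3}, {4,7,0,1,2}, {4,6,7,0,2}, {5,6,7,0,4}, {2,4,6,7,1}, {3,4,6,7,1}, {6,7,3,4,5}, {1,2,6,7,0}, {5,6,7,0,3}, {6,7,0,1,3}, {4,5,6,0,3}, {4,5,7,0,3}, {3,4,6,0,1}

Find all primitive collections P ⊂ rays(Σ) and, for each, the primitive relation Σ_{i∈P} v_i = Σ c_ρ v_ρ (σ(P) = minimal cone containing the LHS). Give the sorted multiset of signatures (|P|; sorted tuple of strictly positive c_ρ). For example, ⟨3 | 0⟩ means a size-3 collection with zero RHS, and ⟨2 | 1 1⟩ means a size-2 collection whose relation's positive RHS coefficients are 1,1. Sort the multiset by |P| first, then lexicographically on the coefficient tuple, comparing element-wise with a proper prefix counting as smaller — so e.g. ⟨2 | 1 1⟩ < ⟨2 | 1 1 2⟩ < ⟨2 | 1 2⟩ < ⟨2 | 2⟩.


Δ(Σ) — 8 vertices, 5 min non-faces:

  • {1,5}:  v_{1} + v_{5} = v_{3}  ⟹  sig = ⟨2 | 1⟩
  • {2,3}:  v_{2} + v_{3} = v_{7}  ⟹  sig = ⟨2 | 1⟩
  • {2,5}:  v_{2} + v_{5} = v_{0} + v_{4} + v_{6} + 2·v_{7}  ⟹  sig = ⟨2 | 1 1 1 2⟩
  • {0,1,4,6,7}:  v_{0} + v_{1} + v_{4} + v_{6} + v_{7} = 0  ⟹  sig = ⟨5 | 0⟩
  • {0,3,4,6,7}:  v_{0} + v_{3} + v_{4} + v_{6} + v_{7} = v_{5}  ⟹  sig = ⟨5 | 1⟩

Hence PRS(X_Σ) =
    ⟨2 | 1⟩
    ⟨2 | 1⟩
    ⟨2 | 1 1 1 2⟩
    ⟨5 | 0⟩
    ⟨5 | 1⟩


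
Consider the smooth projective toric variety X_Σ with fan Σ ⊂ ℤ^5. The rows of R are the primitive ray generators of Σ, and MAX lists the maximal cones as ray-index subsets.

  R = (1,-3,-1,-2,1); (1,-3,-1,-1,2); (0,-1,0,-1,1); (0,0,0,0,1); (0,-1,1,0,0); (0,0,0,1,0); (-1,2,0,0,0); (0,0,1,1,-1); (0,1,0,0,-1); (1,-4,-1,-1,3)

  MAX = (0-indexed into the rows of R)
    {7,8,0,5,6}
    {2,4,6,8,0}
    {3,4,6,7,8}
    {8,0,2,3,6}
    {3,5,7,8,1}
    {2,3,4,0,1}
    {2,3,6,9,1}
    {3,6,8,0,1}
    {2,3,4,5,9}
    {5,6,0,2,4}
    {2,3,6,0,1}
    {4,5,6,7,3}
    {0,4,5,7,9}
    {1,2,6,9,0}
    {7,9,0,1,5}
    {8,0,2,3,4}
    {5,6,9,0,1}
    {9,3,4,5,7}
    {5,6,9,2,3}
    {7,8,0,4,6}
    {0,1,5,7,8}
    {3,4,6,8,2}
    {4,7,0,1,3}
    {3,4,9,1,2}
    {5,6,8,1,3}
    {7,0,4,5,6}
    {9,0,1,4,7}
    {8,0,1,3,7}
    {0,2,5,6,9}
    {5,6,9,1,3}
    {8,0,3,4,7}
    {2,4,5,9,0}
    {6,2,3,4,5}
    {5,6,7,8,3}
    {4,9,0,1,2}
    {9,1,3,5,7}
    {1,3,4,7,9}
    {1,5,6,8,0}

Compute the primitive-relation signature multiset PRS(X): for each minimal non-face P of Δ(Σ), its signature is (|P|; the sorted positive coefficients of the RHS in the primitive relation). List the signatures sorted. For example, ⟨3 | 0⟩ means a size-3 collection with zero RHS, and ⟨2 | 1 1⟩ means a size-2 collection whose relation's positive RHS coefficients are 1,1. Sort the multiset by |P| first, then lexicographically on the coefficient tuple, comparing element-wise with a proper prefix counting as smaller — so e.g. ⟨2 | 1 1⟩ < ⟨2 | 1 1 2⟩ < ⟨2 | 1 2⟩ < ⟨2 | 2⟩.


Primitive collections (16):

  P={2,7}:  v_{2} + v_{7} = v_{4}  ⇒ sig = ⟨2 | 1⟩
  P={8,9}:  v_{8} + v_{9} = v_{1}  ⇒ sig = ⟨2 | 1⟩
  P={2,5,8}:  v_{2} + v_{5} + v_{8} = 0  ⇒ sig = ⟨3 | 0⟩
  P={0,3,5}:  v_{0} + v_{3} + v_{5} = v_{1}  ⇒ sig = ⟨3 | 1⟩
  P={1,2,5}:  v_{1} + v_{2} + v_{5} = v_{9}  ⇒ sig = ⟨3 | 1⟩
  P={4,5,8}:  v_{4} + v_{5} + v_{8} = v_{7}  ⇒ sig = ⟨3 | 1⟩
  P={1,2,8}:  v_{1} + v_{2} + v_{8} = v_{0} + v_{3}  ⇒ sig = ⟨3 | 1 1⟩
  P={1,4,5}:  v_{1} + v_{4} + v_{5} = v_{7} + v_{9}  ⇒ sig = ⟨3 | 1 1⟩
  P={1,6,7}:  v_{1} + v_{6} + v_{7} = v_{2} + v_{5}  ⇒ sig = ⟨3 | 1 1⟩
  P={1,4,8}:  v_{1} + v_{4} + v_{8} = v_{0} + v_{3} + v_{7}  ⇒ sig = ⟨3 | 1 1 1⟩
  P={0,3,9}:  v_{0} + v_{3} + v_{9} = 2·v_{1} + v_{2}  ⇒ sig = ⟨3 | 1 2⟩
  P={1,4,6}:  v_{1} + v_{4} + v_{6} = 2·v_{2} + v_{5}  ⇒ sig = ⟨3 | 1 2⟩
  P={6,7,9}:  v_{6} + v_{7} + v_{9} = 2·v_{2} + 2·v_{5}  ⇒ sig = ⟨3 | 2 2⟩
  P={4,6,9}:  v_{4} + v_{6} + v_{9} = 3·v_{2} + 2·v_{5}  ⇒ sig = ⟨3 | 2 3⟩
  P={0,3,6,7}:  v_{0} + v_{3} + v_{6} + v_{7} = v_{2}  ⇒ sig = ⟨4 | 1⟩
  P={0,3,4,6}:  v_{0} + v_{3} + v_{4} + v_{6} = 2·v_{2}  ⇒ sig = ⟨4 | 2⟩

Hence PRS(X_Σ) =
[⟨2 | 1⟩, ⟨2 | 1⟩, ⟨3 | 0⟩, ⟨3 | 1⟩, ⟨3 | 1⟩, ⟨3 | 1⟩, ⟨3 | 1 1⟩, ⟨3 | 1 1⟩, ⟨3 | 1 1⟩, ⟨3 | 1 1 1⟩, ⟨3 | 1 2⟩, ⟨3 | 1 2⟩, ⟨3 | 2 2⟩, ⟨3 | 2 3⟩, ⟨4 | 1⟩, ⟨4 | 2⟩]


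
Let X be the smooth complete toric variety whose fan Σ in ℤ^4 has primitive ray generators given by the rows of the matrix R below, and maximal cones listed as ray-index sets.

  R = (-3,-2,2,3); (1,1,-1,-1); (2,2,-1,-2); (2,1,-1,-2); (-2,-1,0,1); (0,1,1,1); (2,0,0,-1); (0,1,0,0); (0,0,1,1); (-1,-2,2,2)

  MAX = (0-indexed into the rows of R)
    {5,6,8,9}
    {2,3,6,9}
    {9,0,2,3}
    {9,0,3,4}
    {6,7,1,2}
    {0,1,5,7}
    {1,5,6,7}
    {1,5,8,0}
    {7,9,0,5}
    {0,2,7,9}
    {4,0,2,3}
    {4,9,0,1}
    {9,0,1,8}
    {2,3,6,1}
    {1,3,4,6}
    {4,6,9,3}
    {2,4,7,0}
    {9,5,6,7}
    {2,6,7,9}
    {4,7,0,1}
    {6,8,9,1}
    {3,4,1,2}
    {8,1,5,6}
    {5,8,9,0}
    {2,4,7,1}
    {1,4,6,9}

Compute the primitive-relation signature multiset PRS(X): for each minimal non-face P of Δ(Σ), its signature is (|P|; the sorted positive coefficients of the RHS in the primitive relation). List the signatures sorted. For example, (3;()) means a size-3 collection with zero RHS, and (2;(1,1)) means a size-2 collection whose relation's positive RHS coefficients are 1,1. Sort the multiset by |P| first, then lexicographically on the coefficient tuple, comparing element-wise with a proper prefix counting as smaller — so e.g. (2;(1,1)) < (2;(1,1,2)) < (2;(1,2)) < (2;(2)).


The 19 primitive collections of Σ (r=10, n=4):

  P={0,6}:  v_{0} + v_{6} = v_{9} ; sig = (2;(1))
  P={3,7}:  v_{3} + v_{7} = v_{2} ; sig = (2;(1))
  P={7,8}:  v_{7} + v_{8} = v_{5} ; sig = (2;(1))
  P={3,8}:  v_{3} + v_{8} = v_{6} + v_{7} ; sig = (2;(1,1))
  P={4,8}:  v_{4} + v_{8} = v_{0} + v_{1} ; sig = (2;(1,1))
  P={4,5}:  v_{4} + v_{5} = v_{0} + v_{1} + v_{7} ; sig = (2;(1,1,1))
  P={2,8}:  v_{2} + v_{8} = v_{6} + 2·v_{7} ; sig = (2;(1,2))
  P={3,5}:  v_{3} + v_{5} = v_{6} + 2·v_{7} ; sig = (2;(1,2))
  P={2,5}:  v_{2} + v_{5} = v_{6} + 3·v_{7} ; sig = (2;(1,3))
  P={0,1,3}:  v_{0} + v_{1} + v_{3} = 0 ; sig = (3;())
  P={4,6,7}:  v_{4} + v_{6} + v_{7} = 0 ; sig = (3;())
  P={0,1,2}:  v_{0} + v_{1} + v_{2} = v_{7} ; sig = (3;(1))
  P={1,3,9}:  v_{1} + v_{3} + v_{9} = v_{6} ; sig = (3;(1))
  P={1,7,9}:  v_{1} + v_{7} + v_{9} = v_{8} ; sig = (3;(1))
  P={2,4,6}:  v_{2} + v_{4} + v_{6} = v_{3} ; sig = (3;(1))
  P={4,7,9}:  v_{4} + v_{7} + v_{9} = v_{0} ; sig = (3;(1))
  P={1,2,9}:  v_{1} + v_{2} + v_{9} = v_{6} + v_{7} ; sig = (3;(1,1))
  P={2,4,9}:  v_{2} + v_{4} + v_{9} = v_{0} + v_{3} ; sig = (3;(1,1))
  P={1,5,9}:  v_{1} + v_{5} + v_{9} = 2·v_{8} ; sig = (3;(2))

Hence PRS(X_Σ) =
[(2;(1)), (2;(1)), (2;(1)), (2;(1,1)), (2;(1,1)), (2;(1,1,1)), (2;(1,2)), (2;(1,2)), (2;(1,3)), (3;()), (3;()), (3;(1)), (3;(1)), (3;(1)), (3;(1)), (3;(1)), (3;(1,1)), (3;(1,1)), (3;(2))]


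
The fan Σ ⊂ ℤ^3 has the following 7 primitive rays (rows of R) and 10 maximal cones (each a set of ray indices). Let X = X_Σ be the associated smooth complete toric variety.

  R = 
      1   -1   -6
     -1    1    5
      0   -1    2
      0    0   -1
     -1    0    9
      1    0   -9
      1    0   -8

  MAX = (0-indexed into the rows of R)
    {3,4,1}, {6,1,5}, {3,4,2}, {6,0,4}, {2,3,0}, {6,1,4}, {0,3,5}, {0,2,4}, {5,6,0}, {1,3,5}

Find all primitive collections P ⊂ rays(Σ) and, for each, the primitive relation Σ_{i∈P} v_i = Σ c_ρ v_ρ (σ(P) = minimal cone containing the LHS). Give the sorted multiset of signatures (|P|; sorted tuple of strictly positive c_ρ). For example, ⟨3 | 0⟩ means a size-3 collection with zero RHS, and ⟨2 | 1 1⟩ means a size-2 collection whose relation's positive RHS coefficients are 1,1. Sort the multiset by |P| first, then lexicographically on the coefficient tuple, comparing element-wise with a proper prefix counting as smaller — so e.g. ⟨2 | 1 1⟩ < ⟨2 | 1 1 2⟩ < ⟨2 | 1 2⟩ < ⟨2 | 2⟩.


7 collections generate NE(X_Σ); each relation:

  P = {4,5}:  v_{4} + v_{5} = 0  →  sig = ⟨2 | 0⟩
  P = {0,1}:  v_{0} + v_{1} = v_{3}  →  sig = ⟨2 | 1⟩
  P = {2,6}:  v_{2} + v_{6} = v_{0}  →  sig = ⟨2 | 1⟩
  P = {3,6}:  v_{3} + v_{6} = v_{5}  →  sig = ⟨2 | 1⟩
  P = {2,5}:  v_{2} + v_{5} = v_{0} + v_{3}  →  sig = ⟨2 | 1 1⟩
  P = {1,2}:  v_{1} + v_{2} = 2·v_{3} + v_{4}  →  sig = ⟨2 | 1 2⟩
  P = {0,3,4}:  v_{0} + v_{3} + v_{4} = v_{2}  →  sig = ⟨3 | 1⟩

Signatures (|P|; sorted positive RHS coefficients), sorted:
    ⟨2 | 0⟩
    ⟨2 | 1⟩
    ⟨2 | 1⟩
    ⟨2 | 1⟩
    ⟨2 | 1 1⟩
    ⟨2 | 1 2⟩
    ⟨3 | 1⟩


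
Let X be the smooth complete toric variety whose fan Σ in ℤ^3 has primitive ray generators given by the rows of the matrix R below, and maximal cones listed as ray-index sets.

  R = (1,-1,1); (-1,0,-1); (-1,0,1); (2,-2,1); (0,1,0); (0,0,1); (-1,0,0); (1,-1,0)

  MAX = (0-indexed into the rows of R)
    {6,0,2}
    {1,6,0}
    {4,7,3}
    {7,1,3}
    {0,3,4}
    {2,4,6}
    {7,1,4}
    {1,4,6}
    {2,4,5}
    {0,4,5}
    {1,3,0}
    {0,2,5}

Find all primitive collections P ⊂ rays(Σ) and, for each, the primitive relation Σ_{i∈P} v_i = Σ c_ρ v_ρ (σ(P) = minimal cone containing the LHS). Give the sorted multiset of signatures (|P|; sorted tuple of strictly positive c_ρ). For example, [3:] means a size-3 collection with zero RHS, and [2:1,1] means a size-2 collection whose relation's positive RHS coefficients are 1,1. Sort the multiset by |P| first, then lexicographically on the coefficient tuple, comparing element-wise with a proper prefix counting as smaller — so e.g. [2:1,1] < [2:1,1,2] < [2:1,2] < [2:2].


The 14 primitive collections of Σ (r=8, n=3):

  P = {0,7}:  v_{0} + v_{7} = v_{3}  so sig = [2:1]
  P = {1,5}:  v_{1} + v_{5} = v_{6}  so sig = [2:1]
  P = {5,6}:  v_{5} + v_{6} = v_{2}  so sig = [2:1]
  P = {5,7}:  v_{5} + v_{7} = v_{0}  so sig = [2:1]
  P = {2,7}:  v_{2} + v_{7} = v_{0} + v_{6}  so sig = [2:1,1]
  P = {6,7}:  v_{6} + v_{7} = v_{0} + v_{1}  so sig = [2:1,1]
  P = {2,3}:  v_{2} + v_{3} = 2·v_{0} + v_{6}  so sig = [2:1,2]
  P = {3,6}:  v_{3} + v_{6} = 2·v_{0} + v_{1}  so sig = [2:1,2]
  P = {1,2}:  v_{1} + v_{2} = 2·v_{6}  so sig = [2:2]
  P = {3,5}:  v_{3} + v_{5} = 2·v_{0}  so sig = [2:2]
  P = {0,1,4}:  v_{0} + v_{1} + v_{4} = 0  so sig = [3:]
  P = {0,4,6}:  v_{0} + v_{4} + v_{6} = v_{5}  so sig = [3:1]
  P = {1,3,4}:  v_{1} + v_{3} + v_{4} = v_{7}  so sig = [3:1]
  P = {0,2,4}:  v_{0} + v_{2} + v_{4} = 2·v_{5}  so sig = [3:2]

Sorted signature multiset PRS(X):
    |P|=2: 10 collections, coeffs (1), (1), (1), (1), (1,1), (1,1), (1,2), (1,2), (2), (2)
    |P|=3: 4 collections, coeffs (), (1), (1), (2)


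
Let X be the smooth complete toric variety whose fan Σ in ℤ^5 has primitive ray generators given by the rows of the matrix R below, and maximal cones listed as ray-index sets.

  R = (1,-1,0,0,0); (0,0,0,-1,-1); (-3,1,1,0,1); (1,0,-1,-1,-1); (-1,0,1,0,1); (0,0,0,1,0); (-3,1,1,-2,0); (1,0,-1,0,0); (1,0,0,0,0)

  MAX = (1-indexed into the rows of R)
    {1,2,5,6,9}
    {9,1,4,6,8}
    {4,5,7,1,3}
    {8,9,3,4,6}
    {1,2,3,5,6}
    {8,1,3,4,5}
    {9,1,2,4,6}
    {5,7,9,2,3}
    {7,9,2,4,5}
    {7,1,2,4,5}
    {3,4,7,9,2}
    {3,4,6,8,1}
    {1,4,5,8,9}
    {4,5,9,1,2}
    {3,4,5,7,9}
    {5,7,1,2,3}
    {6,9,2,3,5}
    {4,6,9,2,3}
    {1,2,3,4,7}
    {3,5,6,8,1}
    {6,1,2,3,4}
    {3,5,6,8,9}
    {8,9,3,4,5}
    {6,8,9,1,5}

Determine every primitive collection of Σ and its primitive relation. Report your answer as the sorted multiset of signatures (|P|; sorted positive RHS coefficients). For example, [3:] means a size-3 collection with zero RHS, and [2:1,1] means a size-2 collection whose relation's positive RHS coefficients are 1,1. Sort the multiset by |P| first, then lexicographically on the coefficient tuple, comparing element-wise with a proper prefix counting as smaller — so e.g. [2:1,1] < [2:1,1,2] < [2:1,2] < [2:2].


Primitive collections (7):

  P = {2,8}:  v_{2} + v_{8} = v_{4}  so sig = [2:1]
  P = {6,7}:  v_{6} + v_{7} = v_{2} + v_{3}  so sig = [2:1,1]
  P = {7,8}:  v_{7} + v_{8} = v_{3} + 2·v_{4} + v_{5}  so sig = [2:1,1,2]
  P = {4,5,6}:  v_{4} + v_{5} + v_{6} = 0  so sig = [3:]
  P = {1,3,9}:  v_{1} + v_{3} + v_{9} = v_{5}  so sig = [3:1]
  P = {1,7,9}:  v_{1} + v_{7} + v_{9} = v_{2} + v_{4} + 2·v_{5}  so sig = [3:1,1,2]
  P = {2,3,4,5}:  v_{2} + v_{3} + v_{4} + v_{5} = v_{7}  so sig = [4:1]

Signatures (|P|; sorted positive RHS coefficients), sorted:
{ [2:1],  [2:1,1],  [2:1,1,2],  [3:],  [3:1],  [3:1,1,2],  [4:1] }


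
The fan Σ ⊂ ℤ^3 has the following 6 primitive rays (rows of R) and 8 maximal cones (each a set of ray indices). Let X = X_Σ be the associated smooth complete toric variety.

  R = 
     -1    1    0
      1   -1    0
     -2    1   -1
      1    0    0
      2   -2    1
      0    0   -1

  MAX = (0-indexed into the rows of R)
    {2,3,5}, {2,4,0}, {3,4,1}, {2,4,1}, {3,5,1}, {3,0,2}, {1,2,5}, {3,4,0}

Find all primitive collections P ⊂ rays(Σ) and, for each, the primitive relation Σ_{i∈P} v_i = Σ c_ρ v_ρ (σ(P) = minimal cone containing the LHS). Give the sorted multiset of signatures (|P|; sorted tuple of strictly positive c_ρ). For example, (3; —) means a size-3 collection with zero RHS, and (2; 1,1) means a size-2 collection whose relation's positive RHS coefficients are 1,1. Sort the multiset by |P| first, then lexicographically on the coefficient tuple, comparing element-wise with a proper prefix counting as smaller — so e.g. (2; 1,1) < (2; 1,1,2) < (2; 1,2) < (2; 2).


5 minimal non-faces of Δ(Σ) (on 6 rays):

  P = {0,1}:  v_{0} + v_{1} = 0 ; sig = (2; —)
  P = {0,5}:  v_{0} + v_{5} = v_{2} + v_{3} ; sig = (2; 1,1)
  P = {4,5}:  v_{4} + v_{5} = 2·v_{1} ; sig = (2; 2)
  P = {1,2,3}:  v_{1} + v_{2} + v_{3} = v_{5} ; sig = (3; 1)
  P = {2,3,4}:  v_{2} + v_{3} + v_{4} = v_{1} ; sig = (3; 1)

Signatures (|P|; sorted positive RHS coefficients), sorted:
    |P|=2: 3 collections, coeffs (), (1,1), (2)
    |P|=3: 2 collections, coeffs (1), (1)


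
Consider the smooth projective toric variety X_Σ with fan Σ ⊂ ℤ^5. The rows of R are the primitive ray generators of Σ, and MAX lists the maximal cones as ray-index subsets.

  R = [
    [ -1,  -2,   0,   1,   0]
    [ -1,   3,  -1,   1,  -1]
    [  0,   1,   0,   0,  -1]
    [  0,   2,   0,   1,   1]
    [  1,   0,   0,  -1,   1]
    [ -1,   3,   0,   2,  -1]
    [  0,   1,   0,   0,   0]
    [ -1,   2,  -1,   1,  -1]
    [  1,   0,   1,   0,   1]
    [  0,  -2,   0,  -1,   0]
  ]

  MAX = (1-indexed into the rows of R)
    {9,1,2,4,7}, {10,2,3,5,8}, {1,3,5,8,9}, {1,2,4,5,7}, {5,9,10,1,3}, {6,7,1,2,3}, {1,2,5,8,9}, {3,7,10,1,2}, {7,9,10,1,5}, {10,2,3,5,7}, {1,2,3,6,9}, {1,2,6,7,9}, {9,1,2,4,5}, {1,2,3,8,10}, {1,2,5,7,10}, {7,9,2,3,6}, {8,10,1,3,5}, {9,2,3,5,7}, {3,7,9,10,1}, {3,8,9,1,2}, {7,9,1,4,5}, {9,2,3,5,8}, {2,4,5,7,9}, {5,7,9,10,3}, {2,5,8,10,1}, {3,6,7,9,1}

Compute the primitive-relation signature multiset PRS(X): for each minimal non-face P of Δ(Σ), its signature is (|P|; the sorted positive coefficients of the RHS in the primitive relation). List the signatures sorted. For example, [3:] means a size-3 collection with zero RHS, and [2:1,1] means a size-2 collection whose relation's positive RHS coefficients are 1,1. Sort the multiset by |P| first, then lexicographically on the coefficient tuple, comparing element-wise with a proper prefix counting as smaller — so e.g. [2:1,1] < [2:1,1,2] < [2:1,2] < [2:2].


The 14 primitive collections of Σ (r=10, n=5):

  {7,8}:  v_{7} + v_{8} = v_{2}  →  sig = [2:1]
  {3,4}:  v_{3} + v_{4} = v_{2} + v_{9}  →  sig = [2:1,1]
  {5,6}:  v_{5} + v_{6} = v_{2} + v_{9}  →  sig = [2:1,1]
  {4,8}:  v_{4} + v_{8} = v_{1} + 2·v_{2} + v_{5} + v_{9}  →  sig = [2:1,1,1,2]
  {6,8}:  v_{6} + v_{8} = v_{1} + 2·v_{2} + v_{3} + v_{9}  →  sig = [2:1,1,1,2]
  {4,10}:  v_{4} + v_{10} = v_{1} + v_{5} + 2·v_{7}  →  sig = [2:1,1,2]
  {6,10}:  v_{6} + v_{10} = v_{1} + v_{3} + 2·v_{7}  →  sig = [2:1,1,2]
  {4,6}:  v_{4} + v_{6} = v_{1} + 2·v_{2} + v_{7} + 2·v_{9}  →  sig = [2:1,1,2,2]
  {8,9,10}:  v_{8} + v_{9} + v_{10} = 0  →  sig = [3:]
  {2,9,10}:  v_{2} + v_{9} + v_{10} = v_{7}  →  sig = [3:1]
  {1,3,5,7}:  v_{1} + v_{3} + v_{5} + v_{7} = 0  →  sig = [4:]
  {1,2,3,5}:  v_{1} + v_{2} + v_{3} + v_{5} = v_{8}  →  sig = [4:1]
  {1,2,3,7,9}:  v_{1} + v_{2} + v_{3} + v_{7} + v_{9} = v_{6}  →  sig = [5:1]
  {1,2,5,7,9}:  v_{1} + v_{2} + v_{5} + v_{7} + v_{9} = v_{4}  →  sig = [5:1]

Signatures (|P|; sorted positive RHS coefficients), sorted:
{ [2:1],  [2:1,1] ×2,  [2:1,1,1,2] ×2,  [2:1,1,2] ×2,  [2:1,1,2,2],  [3:],  [3:1],  [4:],  [4:1],  [5:1] ×2 }


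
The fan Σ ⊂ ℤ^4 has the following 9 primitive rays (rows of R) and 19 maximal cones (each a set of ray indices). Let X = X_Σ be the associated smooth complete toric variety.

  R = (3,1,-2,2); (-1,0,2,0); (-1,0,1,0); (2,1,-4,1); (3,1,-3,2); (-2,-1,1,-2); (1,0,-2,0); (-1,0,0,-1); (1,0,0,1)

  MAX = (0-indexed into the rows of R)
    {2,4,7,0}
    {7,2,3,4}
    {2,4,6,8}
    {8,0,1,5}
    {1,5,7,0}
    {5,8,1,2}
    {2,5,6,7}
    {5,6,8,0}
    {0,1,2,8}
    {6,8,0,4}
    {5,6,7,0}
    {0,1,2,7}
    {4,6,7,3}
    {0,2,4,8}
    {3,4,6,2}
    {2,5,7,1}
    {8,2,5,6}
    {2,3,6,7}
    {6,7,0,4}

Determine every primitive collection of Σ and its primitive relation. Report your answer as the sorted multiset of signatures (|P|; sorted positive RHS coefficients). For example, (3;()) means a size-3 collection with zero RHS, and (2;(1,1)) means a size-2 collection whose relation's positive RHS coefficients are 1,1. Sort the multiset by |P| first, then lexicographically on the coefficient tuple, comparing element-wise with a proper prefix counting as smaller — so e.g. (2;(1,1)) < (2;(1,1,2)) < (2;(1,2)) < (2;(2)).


Minimal non-faces — 11 found among 9 rays, 19 max cones:

  P={1,6}:  v_{1} + v_{6} = 0  ⇒ sig = (2;())
  P={7,8}:  v_{7} + v_{8} = 0  ⇒ sig = (2;())
  P={4,5}:  v_{4} + v_{5} = v_{6}  ⇒ sig = (2;(1))
  P={1,4}:  v_{1} + v_{4} = v_{0} + v_{2}  ⇒ sig = (2;(1,1))
  P={1,3}:  v_{1} + v_{3} = v_{2} + v_{4} + v_{7}  ⇒ sig = (2;(1,1,1))
  P={3,8}:  v_{3} + v_{8} = v_{2} + v_{4} + v_{6}  ⇒ sig = (2;(1,1,1))
  P={3,5}:  v_{3} + v_{5} = v_{2} + 2·v_{6} + v_{7}  ⇒ sig = (2;(1,1,2))
  P={0,3}:  v_{0} + v_{3} = 2·v_{4} + v_{7}  ⇒ sig = (2;(1,2))
  P={0,2,5}:  v_{0} + v_{2} + v_{5} = 0  ⇒ sig = (3;())
  P={0,2,6}:  v_{0} + v_{2} + v_{6} = v_{4}  ⇒ sig = (3;(1))
  P={2,4,6,7}:  v_{2} + v_{4} + v_{6} + v_{7} = v_{3}  ⇒ sig = (4;(1))

Sorted signature multiset PRS(X):
[(2;()), (2;()), (2;(1)), (2;(1,1)), (2;(1,1,1)), (2;(1,1,1)), (2;(1,1,2)), (2;(1,2)), (3;()), (3;(1)), (4;(1))]


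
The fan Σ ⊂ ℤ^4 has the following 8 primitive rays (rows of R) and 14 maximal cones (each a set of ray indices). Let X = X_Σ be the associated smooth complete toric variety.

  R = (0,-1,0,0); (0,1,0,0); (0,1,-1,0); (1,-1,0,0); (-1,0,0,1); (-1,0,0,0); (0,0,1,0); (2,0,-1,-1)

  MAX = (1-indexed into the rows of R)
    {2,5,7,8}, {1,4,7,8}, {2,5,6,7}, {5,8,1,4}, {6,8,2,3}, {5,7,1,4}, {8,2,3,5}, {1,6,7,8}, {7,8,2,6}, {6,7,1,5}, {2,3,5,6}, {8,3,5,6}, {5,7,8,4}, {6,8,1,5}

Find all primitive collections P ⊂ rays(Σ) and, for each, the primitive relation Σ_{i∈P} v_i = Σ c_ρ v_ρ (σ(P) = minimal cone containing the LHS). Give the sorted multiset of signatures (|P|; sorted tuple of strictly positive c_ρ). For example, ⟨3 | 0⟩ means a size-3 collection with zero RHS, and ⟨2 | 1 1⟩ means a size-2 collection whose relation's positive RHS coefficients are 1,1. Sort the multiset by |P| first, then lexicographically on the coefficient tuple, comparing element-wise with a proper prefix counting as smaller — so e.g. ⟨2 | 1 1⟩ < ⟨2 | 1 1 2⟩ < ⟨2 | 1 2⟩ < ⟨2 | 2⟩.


Δ(Σ) — 8 vertices, 9 min non-faces:

  {1,2}:  v_{1} + v_{2} = 0  →  sig = ⟨2 | 0⟩
  {3,7}:  v_{3} + v_{7} = v_{2}  →  sig = ⟨2 | 1⟩
  {4,6}:  v_{4} + v_{6} = v_{1}  →  sig = ⟨2 | 1⟩
  {3,4}:  v_{3} + v_{4} = v_{5} + v_{8}  →  sig = ⟨2 | 1 1⟩
  {1,3}:  v_{1} + v_{3} = v_{5} + v_{6} + v_{8}  →  sig = ⟨2 | 1 1 1⟩
  {2,4}:  v_{2} + v_{4} = v_{5} + v_{7} + v_{8}  →  sig = ⟨2 | 1 1 1⟩
  {5,6,7,8}:  v_{5} + v_{6} + v_{7} + v_{8} = 0  →  sig = ⟨4 | 0⟩
  {1,5,7,8}:  v_{1} + v_{5} + v_{7} + v_{8} = v_{4}  →  sig = ⟨4 | 1⟩
  {2,5,6,8}:  v_{2} + v_{5} + v_{6} + v_{8} = v_{3}  →  sig = ⟨4 | 1⟩

Hence PRS(X_Σ) =
    |P|=2: 6 collections, coeffs (), (1), (1), (1,1), (1,1,1), (1,1,1)
    |P|=4: 3 collections, coeffs (), (1), (1)


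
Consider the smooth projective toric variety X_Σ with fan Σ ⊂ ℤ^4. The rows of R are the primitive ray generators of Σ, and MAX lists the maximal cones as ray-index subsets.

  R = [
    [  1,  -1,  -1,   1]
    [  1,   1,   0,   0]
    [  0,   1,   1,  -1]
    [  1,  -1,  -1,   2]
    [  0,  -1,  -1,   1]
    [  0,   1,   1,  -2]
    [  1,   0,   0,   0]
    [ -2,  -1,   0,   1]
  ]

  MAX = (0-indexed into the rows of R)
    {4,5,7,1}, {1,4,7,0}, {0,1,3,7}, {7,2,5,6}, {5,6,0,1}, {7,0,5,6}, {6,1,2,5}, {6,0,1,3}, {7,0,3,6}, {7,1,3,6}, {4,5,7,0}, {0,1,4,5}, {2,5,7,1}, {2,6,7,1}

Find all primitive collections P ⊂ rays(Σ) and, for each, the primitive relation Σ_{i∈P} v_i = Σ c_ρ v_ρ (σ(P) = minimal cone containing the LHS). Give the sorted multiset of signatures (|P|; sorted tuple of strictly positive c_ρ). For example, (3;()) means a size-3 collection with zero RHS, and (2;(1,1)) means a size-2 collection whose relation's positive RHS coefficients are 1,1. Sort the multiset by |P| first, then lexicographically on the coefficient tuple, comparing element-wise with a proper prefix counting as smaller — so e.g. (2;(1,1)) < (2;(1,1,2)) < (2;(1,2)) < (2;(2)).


9 minimal non-faces of Δ(Σ) (on 8 rays):

  P = {2,4}:  v_{2} + v_{4} = 0  →  sig = (2;())
  P = {0,2}:  v_{0} + v_{2} = v_{6}  →  sig = (2;(1))
  P = {3,5}:  v_{3} + v_{5} = v_{6}  →  sig = (2;(1))
  P = {4,6}:  v_{4} + v_{6} = v_{0}  →  sig = (2;(1))
  P = {2,3}:  v_{2} + v_{3} = v_{1} + 2·v_{6} + v_{7}  →  sig = (2;(1,1,2))
  P = {3,4}:  v_{3} + v_{4} = 2·v_{0} + v_{1} + v_{7}  →  sig = (2;(1,1,2))
  P = {0,1,5,7}:  v_{0} + v_{1} + v_{5} + v_{7} = 0  →  sig = (4;())
  P = {0,1,6,7}:  v_{0} + v_{1} + v_{6} + v_{7} = v_{3}  →  sig = (4;(1))
  P = {1,5,6,7}:  v_{1} + v_{5} + v_{6} + v_{7} = v_{2}  →  sig = (4;(1))

Signatures (|P|; sorted positive RHS coefficients), sorted:
    |P|=2: 6 collections, coeffs (), (1), (1), (1), (1,1,2), (1,1,2)
    |P|=4: 3 collections, coeffs (), (1), (1)


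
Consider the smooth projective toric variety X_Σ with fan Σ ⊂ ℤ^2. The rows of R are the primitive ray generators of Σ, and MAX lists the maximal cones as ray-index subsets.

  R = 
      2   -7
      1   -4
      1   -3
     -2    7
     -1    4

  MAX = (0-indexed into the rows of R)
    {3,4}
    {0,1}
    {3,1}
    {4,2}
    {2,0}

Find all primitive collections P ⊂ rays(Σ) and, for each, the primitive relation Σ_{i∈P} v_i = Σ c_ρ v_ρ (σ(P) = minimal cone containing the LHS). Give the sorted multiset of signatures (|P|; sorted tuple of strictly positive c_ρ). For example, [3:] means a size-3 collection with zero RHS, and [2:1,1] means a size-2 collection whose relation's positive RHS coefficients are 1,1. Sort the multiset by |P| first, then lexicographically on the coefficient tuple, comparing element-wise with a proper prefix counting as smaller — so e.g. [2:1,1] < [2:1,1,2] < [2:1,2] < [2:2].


Δ(Σ) — 5 vertices, 5 min non-faces:

  • {0,3}:  v_{0} + v_{3} = 0  →  sig = [2:]
  • {1,4}:  v_{1} + v_{4} = 0  →  sig = [2:]
  • {0,4}:  v_{0} + v_{4} = v_{2}  →  sig = [2:1]
  • {1,2}:  v_{1} + v_{2} = v_{0}  →  sig = [2:1]
  • {2,3}:  v_{2} + v_{3} = v_{4}  →  sig = [2:1]

Sorted signature multiset PRS(X):
    [2:]
    [2:]
    [2:1]
    [2:1]
    [2:1]


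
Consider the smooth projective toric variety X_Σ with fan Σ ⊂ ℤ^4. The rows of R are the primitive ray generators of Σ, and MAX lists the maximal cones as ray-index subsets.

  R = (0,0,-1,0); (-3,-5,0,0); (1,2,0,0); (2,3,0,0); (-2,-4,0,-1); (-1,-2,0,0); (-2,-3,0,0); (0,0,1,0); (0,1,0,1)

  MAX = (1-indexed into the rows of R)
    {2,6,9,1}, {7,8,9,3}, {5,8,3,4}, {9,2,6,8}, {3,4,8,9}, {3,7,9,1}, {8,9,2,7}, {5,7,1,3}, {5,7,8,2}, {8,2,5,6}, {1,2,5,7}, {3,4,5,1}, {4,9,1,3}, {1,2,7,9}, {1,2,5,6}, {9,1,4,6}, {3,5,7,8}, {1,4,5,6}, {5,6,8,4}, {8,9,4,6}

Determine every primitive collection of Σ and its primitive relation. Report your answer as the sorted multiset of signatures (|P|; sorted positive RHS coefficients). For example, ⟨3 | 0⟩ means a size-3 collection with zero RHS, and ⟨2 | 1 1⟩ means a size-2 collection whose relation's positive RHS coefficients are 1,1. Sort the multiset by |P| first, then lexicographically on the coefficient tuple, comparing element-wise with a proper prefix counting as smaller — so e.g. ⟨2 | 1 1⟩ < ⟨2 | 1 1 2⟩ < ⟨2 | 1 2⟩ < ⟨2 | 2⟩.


Primitive collections (7):

  P = {1,8}:  v_{1} + v_{8} = 0 ; sig = ⟨2 | 0⟩
  P = {3,6}:  v_{3} + v_{6} = 0 ; sig = ⟨2 | 0⟩
  P = {4,7}:  v_{4} + v_{7} = 0 ; sig = ⟨2 | 0⟩
  P = {2,3}:  v_{2} + v_{3} = v_{7} ; sig = ⟨2 | 1⟩
  P = {2,4}:  v_{2} + v_{4} = v_{6} ; sig = ⟨2 | 1⟩
  P = {5,9}:  v_{5} + v_{9} = v_{7} ; sig = ⟨2 | 1⟩
  P = {6,7}:  v_{6} + v_{7} = v_{2} ; sig = ⟨2 | 1⟩

Signatures (|P|; sorted positive RHS coefficients), sorted:
[⟨2 | 0⟩, ⟨2 | 0⟩, ⟨2 | 0⟩, ⟨2 | 1⟩, ⟨2 | 1⟩, ⟨2 | 1⟩, ⟨2 | 1⟩]


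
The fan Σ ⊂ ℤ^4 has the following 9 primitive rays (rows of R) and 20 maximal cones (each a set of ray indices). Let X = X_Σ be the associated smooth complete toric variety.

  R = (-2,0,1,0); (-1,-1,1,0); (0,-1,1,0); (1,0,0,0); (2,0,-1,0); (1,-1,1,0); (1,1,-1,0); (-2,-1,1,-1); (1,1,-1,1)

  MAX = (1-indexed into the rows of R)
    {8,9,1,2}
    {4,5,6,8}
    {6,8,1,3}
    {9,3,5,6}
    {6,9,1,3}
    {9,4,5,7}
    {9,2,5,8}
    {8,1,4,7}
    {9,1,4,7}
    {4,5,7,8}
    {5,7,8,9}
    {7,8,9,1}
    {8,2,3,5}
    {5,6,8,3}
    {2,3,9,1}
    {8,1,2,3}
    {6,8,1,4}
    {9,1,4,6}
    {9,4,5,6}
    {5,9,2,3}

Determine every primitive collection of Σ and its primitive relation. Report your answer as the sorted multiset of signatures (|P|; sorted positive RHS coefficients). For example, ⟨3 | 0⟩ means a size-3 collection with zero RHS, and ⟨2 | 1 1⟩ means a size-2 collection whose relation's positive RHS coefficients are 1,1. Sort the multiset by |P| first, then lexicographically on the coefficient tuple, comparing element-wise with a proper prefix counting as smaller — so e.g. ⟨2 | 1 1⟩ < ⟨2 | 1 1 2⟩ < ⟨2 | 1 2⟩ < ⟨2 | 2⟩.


The 10 primitive collections of Σ (r=9, n=4):

  P = {1,5}:  v_{1} + v_{5} = 0 — sig = ⟨2 | 0⟩
  P = {2,7}:  v_{2} + v_{7} = 0 — sig = ⟨2 | 0⟩
  P = {2,4}:  v_{2} + v_{4} = v_{3} — sig = ⟨2 | 1⟩
  P = {3,4}:  v_{3} + v_{4} = v_{6} — sig = ⟨2 | 1⟩
  P = {3,7}:  v_{3} + v_{7} = v_{4} — sig = ⟨2 | 1⟩
  P = {2,6}:  v_{2} + v_{6} = 2·v_{3} — sig = ⟨2 | 2⟩
  P = {6,7}:  v_{6} + v_{7} = 2·v_{4} — sig = ⟨2 | 2⟩
  P = {4,8,9}:  v_{4} + v_{8} + v_{9} = 0 — sig = ⟨3 | 0⟩
  P = {3,8,9}:  v_{3} + v_{8} + v_{9} = v_{2} — sig = ⟨3 | 1⟩
  P = {6,8,9}:  v_{6} + v_{8} + v_{9} = v_{3} — sig = ⟨3 | 1⟩

Sorted signature multiset PRS(X):
{ ⟨2 | 0⟩ ×2,  ⟨2 | 1⟩ ×3,  ⟨2 | 2⟩ ×2,  ⟨3 | 0⟩,  ⟨3 | 1⟩ ×2 }


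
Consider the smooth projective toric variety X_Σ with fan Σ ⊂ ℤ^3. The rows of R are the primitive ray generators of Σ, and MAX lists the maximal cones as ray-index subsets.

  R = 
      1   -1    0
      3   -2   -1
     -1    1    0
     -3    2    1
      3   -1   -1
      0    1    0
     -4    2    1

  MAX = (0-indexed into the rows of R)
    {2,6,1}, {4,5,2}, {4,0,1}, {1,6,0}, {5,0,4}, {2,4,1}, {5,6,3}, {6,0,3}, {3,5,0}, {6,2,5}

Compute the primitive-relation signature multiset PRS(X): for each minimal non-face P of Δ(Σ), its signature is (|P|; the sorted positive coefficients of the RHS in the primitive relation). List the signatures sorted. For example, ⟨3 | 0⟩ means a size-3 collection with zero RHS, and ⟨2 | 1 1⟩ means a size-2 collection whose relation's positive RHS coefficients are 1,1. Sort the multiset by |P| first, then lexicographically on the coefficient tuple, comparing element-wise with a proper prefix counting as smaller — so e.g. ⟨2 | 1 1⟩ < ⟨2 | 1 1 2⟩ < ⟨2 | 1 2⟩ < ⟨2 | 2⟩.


Δ(Σ) — 7 vertices, 7 min non-faces:

  {0,2}:  v_{0} + v_{2} = 0 — sig = ⟨2 | 0⟩
  {1,3}:  v_{1} + v_{3} = 0 — sig = ⟨2 | 0⟩
  {1,5}:  v_{1} + v_{5} = v_{4} — sig = ⟨2 | 1⟩
  {3,4}:  v_{3} + v_{4} = v_{5} — sig = ⟨2 | 1⟩
  {4,6}:  v_{4} + v_{6} = v_{2} — sig = ⟨2 | 1⟩
  {2,3}:  v_{2} + v_{3} = v_{5} + v_{6} — sig = ⟨2 | 1 1⟩
  {0,5,6}:  v_{0} + v_{5} + v_{6} = v_{3} — sig = ⟨3 | 1⟩

Sorted signature multiset PRS(X):
{ ⟨2 | 0⟩ ×2,  ⟨2 | 1⟩ ×3,  ⟨2 | 1 1⟩,  ⟨3 | 1⟩ }


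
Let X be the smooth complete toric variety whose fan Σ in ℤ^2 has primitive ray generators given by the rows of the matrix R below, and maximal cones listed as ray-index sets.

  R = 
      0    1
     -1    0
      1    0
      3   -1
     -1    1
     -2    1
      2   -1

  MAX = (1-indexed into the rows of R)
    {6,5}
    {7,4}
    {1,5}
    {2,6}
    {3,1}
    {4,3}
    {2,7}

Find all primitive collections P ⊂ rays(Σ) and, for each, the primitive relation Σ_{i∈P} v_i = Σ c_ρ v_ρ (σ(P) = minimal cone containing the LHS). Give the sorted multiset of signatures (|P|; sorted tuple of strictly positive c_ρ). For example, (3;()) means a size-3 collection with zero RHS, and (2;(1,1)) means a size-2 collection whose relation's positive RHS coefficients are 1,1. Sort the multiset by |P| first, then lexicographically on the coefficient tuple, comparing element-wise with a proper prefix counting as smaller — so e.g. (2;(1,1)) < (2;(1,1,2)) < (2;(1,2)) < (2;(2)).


Primitive collections (14):

  • {2,3}:  v_{2} + v_{3} = 0  so sig = (2;())
  • {6,7}:  v_{6} + v_{7} = 0  so sig = (2;())
  • {1,2}:  v_{1} + v_{2} = v_{5}  so sig = (2;(1))
  • {2,4}:  v_{2} + v_{4} = v_{7}  so sig = (2;(1))
  • {2,5}:  v_{2} + v_{5} = v_{6}  so sig = (2;(1))
  • {3,5}:  v_{3} + v_{5} = v_{1}  so sig = (2;(1))
  • {3,6}:  v_{3} + v_{6} = v_{5}  so sig = (2;(1))
  • {3,7}:  v_{3} + v_{7} = v_{4}  so sig = (2;(1))
  • {4,6}:  v_{4} + v_{6} = v_{3}  so sig = (2;(1))
  • {5,7}:  v_{5} + v_{7} = v_{3}  so sig = (2;(1))
  • {1,6}:  v_{1} + v_{6} = 2·v_{5}  so sig = (2;(2))
  • {1,7}:  v_{1} + v_{7} = 2·v_{3}  so sig = (2;(2))
  • {4,5}:  v_{4} + v_{5} = 2·v_{3}  so sig = (2;(2))
  • {1,4}:  v_{1} + v_{4} = 3·v_{3}  so sig = (2;(3))

Sorted signature multiset PRS(X):
    |P|=2: 14 collections, coeffs (), (), (1), (1), (1), (1), (1), (1), (1), (1), (2), (2), (2), (3)


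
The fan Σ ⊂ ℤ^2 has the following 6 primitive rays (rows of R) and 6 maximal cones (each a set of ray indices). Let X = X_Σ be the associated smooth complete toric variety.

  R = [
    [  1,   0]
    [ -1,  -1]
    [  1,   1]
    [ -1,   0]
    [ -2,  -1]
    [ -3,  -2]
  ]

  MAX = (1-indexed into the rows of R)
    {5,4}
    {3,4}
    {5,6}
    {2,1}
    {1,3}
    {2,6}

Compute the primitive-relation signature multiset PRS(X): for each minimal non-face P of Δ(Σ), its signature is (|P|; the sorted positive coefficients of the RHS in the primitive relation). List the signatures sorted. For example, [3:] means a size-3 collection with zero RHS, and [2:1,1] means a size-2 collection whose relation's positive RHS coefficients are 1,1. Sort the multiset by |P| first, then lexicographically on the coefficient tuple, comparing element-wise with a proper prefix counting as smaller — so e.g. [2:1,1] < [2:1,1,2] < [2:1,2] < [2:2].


Primitive collections (9):

  P = {1,4}:  v_{1} + v_{4} = 0  ⇒ sig = [2:]
  P = {2,3}:  v_{2} + v_{3} = 0  ⇒ sig = [2:]
  P = {1,5}:  v_{1} + v_{5} = v_{2}  ⇒ sig = [2:1]
  P = {2,4}:  v_{2} + v_{4} = v_{5}  ⇒ sig = [2:1]
  P = {2,5}:  v_{2} + v_{5} = v_{6}  ⇒ sig = [2:1]
  P = {3,5}:  v_{3} + v_{5} = v_{4}  ⇒ sig = [2:1]
  P = {3,6}:  v_{3} + v_{6} = v_{5}  ⇒ sig = [2:1]
  P = {1,6}:  v_{1} + v_{6} = 2·v_{2}  ⇒ sig = [2:2]
  P = {4,6}:  v_{4} + v_{6} = 2·v_{5}  ⇒ sig = [2:2]

Sorted signature multiset PRS(X):
{ [2:] ×2,  [2:1] ×5,  [2:2] ×2 }


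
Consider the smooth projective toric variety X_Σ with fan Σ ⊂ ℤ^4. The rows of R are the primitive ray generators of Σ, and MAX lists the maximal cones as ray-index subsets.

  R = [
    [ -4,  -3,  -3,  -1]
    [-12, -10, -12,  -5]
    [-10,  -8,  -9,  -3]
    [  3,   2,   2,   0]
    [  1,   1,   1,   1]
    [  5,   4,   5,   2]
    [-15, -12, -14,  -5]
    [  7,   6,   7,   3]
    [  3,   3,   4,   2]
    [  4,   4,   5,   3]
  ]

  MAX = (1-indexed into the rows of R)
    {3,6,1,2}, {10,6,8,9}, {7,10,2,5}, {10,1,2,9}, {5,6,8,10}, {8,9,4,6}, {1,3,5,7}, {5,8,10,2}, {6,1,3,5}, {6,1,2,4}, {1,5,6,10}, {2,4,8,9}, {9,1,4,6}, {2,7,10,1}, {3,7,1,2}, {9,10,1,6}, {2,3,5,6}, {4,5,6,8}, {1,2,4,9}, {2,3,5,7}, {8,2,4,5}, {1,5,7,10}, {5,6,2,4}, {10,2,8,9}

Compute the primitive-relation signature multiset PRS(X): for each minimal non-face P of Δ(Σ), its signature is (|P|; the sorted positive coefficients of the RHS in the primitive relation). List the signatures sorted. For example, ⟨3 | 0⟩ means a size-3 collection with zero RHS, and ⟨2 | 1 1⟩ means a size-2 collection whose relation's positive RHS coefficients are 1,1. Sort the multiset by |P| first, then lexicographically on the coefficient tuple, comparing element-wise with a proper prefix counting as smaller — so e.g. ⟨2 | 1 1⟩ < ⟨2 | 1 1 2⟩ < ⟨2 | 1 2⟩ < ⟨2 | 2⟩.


Σ has 16 primitive collections:

  • {1,8}:  v_{1} + v_{8} = v_{9}  so sig = ⟨2 | 1⟩
  • {4,7}:  v_{4} + v_{7} = v_{2}  so sig = ⟨2 | 1⟩
  • {4,10}:  v_{4} + v_{10} = v_{8}  so sig = ⟨2 | 1⟩
  • {5,9}:  v_{5} + v_{9} = v_{10}  so sig = ⟨2 | 1⟩
  • {6,7}:  v_{6} + v_{7} = v_{3}  so sig = ⟨2 | 1⟩
  • {3,4}:  v_{3} + v_{4} = v_{2} + v_{6}  so sig = ⟨2 | 1 1⟩
  • {3,8}:  v_{3} + v_{8} = v_{1} + v_{5}  so sig = ⟨2 | 1 1⟩
  • {7,8}:  v_{7} + v_{8} = v_{2} + v_{10}  so sig = ⟨2 | 1 1⟩
  • {7,9}:  v_{7} + v_{9} = v_{1} + v_{2} + v_{10}  so sig = ⟨2 | 1 1 1⟩
  • {3,9}:  v_{3} + v_{9} = 2·v_{1} + v_{5}  so sig = ⟨2 | 1 2⟩
  • {3,10}:  v_{3} + v_{10} = 2·v_{1} + 2·v_{5}  so sig = ⟨2 | 2 2⟩
  • {1,4,5}:  v_{1} + v_{4} + v_{5} = 0  so sig = ⟨3 | 0⟩
  • {2,6,8}:  v_{2} + v_{6} + v_{8} = 0  so sig = ⟨3 | 0⟩
  • {1,2,5}:  v_{1} + v_{2} + v_{5} = v_{7}  so sig = ⟨3 | 1⟩
  • {2,6,9}:  v_{2} + v_{6} + v_{9} = v_{1}  so sig = ⟨3 | 1⟩
  • {2,6,10}:  v_{2} + v_{6} + v_{10} = v_{1} + v_{5}  so sig = ⟨3 | 1 1⟩

Signatures (|P|; sorted positive RHS coefficients), sorted:
    ⟨2 | 1⟩
    ⟨2 | 1⟩
    ⟨2 | 1⟩
    ⟨2 | 1⟩
    ⟨2 | 1⟩
    ⟨2 | 1 1⟩
    ⟨2 | 1 1⟩
    ⟨2 | 1 1⟩
    ⟨2 | 1 1 1⟩
    ⟨2 | 1 2⟩
    ⟨2 | 2 2⟩
    ⟨3 | 0⟩
    ⟨3 | 0⟩
    ⟨3 | 1⟩
    ⟨3 | 1⟩
    ⟨3 | 1 1⟩


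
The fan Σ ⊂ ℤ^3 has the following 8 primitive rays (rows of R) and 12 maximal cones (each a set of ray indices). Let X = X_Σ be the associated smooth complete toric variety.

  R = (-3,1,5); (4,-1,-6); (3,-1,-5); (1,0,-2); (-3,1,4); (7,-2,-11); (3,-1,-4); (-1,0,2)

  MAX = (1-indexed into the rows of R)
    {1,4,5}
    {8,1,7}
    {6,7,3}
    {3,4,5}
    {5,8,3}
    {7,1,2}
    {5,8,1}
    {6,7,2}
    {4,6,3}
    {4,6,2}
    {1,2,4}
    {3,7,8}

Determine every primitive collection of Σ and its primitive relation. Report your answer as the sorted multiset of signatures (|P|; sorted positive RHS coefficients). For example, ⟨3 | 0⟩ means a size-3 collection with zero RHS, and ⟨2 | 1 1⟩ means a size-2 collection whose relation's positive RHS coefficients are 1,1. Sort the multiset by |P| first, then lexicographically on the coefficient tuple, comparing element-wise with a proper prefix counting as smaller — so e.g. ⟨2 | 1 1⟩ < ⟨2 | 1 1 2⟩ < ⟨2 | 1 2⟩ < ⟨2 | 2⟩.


Primitive collections (10):

  • {1,3}:  v_{1} + v_{3} = 0 ; sig = ⟨2 | 0⟩
  • {4,8}:  v_{4} + v_{8} = 0 ; sig = ⟨2 | 0⟩
  • {5,7}:  v_{5} + v_{7} = 0 ; sig = ⟨2 | 0⟩
  • {1,6}:  v_{1} + v_{6} = v_{2} ; sig = ⟨2 | 1⟩
  • {2,3}:  v_{2} + v_{3} = v_{6} ; sig = ⟨2 | 1⟩
  • {2,5}:  v_{2} + v_{5} = v_{4} ; sig = ⟨2 | 1⟩
  • {2,8}:  v_{2} + v_{8} = v_{7} ; sig = ⟨2 | 1⟩
  • {4,7}:  v_{4} + v_{7} = v_{2} ; sig = ⟨2 | 1⟩
  • {5,6}:  v_{5} + v_{6} = v_{3} + v_{4} ; sig = ⟨2 | 1 1⟩
  • {6,8}:  v_{6} + v_{8} = v_{3} + v_{7} ; sig = ⟨2 | 1 1⟩

Signatures (|P|; sorted positive RHS coefficients), sorted:
    ⟨2 | 0⟩
    ⟨2 | 0⟩
    ⟨2 | 0⟩
    ⟨2 | 1⟩
    ⟨2 | 1⟩
    ⟨2 | 1⟩
    ⟨2 | 1⟩
    ⟨2 | 1⟩
    ⟨2 | 1 1⟩
    ⟨2 | 1 1⟩


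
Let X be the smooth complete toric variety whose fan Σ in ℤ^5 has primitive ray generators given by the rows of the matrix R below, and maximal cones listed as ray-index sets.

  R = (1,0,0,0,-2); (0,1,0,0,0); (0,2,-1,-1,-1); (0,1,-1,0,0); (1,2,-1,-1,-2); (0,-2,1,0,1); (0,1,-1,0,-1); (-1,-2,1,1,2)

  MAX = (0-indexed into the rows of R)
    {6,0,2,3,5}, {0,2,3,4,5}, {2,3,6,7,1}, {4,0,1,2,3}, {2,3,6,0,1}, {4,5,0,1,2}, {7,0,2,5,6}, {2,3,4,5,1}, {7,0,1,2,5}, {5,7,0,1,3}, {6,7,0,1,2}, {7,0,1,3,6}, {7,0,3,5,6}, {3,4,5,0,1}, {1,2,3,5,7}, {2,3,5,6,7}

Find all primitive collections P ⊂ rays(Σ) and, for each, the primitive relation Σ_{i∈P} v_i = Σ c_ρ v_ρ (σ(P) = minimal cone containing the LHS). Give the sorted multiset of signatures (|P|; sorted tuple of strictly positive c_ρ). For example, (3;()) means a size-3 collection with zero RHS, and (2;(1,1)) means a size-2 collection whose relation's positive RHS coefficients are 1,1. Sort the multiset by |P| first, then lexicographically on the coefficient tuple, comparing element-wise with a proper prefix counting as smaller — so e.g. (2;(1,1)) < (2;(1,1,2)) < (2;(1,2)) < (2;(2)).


Primitive collections (5):

  {4,7}:  v_{4} + v_{7} = 0  ⇒ sig = (2;())
  {4,6}:  v_{4} + v_{6} = v_{0} + v_{2} + v_{3}  ⇒ sig = (2;(1,1,1))
  {1,5,6}:  v_{1} + v_{5} + v_{6} = 0  ⇒ sig = (3;())
  {0,2,3,7}:  v_{0} + v_{2} + v_{3} + v_{7} = v_{6}  ⇒ sig = (4;(1))
  {0,1,2,3,5}:  v_{0} + v_{1} + v_{2} + v_{3} + v_{5} = v_{4}  ⇒ sig = (5;(1))

Hence PRS(X_Σ) =
    |P|=2: 2 collections, coeffs (), (1,1,1)
    |P|=3: 1 collection, coeffs ()
    |P|=4: 1 collection, coeffs (1)
    |P|=5: 1 collection, coeffs (1)


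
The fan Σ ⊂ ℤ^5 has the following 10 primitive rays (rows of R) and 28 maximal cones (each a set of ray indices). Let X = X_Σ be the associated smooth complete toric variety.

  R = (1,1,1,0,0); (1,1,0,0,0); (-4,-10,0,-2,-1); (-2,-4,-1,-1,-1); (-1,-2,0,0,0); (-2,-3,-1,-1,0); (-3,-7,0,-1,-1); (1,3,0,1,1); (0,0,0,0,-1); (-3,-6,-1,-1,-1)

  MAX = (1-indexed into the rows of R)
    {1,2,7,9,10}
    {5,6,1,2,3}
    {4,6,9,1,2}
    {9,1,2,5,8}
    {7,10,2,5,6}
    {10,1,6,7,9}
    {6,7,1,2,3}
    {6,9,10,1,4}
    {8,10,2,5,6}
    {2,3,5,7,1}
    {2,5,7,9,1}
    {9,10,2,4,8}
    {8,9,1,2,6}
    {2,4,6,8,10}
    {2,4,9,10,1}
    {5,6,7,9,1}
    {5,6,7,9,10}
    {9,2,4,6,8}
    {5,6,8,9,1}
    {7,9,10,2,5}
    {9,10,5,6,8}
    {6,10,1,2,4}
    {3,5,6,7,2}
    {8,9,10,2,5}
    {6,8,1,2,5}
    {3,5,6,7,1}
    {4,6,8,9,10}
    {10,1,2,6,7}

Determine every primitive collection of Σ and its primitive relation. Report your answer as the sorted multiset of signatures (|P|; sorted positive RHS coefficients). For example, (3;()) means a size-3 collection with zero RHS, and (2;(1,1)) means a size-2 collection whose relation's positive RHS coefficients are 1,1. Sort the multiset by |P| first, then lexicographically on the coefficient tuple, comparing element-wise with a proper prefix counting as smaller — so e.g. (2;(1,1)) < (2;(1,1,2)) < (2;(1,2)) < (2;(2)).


The 14 primitive collections of Σ (r=10, n=5):

  P = {4,5}:  v_{4} + v_{5} = v_{10} ; sig = (2;(1))
  P = {3,4}:  v_{3} + v_{4} = v_{1} + v_{2} + v_{6} + v_{7} + v_{10} ; sig = (2;(1,1,1,1,1))
  P = {3,8}:  v_{3} + v_{8} = v_{1} + v_{2} + 3·v_{5} + v_{6} ; sig = (2;(1,1,1,3))
  P = {3,10}:  v_{3} + v_{10} = v_{2} + v_{6} + 2·v_{7} ; sig = (2;(1,1,2))
  P = {4,7}:  v_{4} + v_{7} = v_{1} + 2·v_{10} ; sig = (2;(1,2))
  P = {7,8}:  v_{7} + v_{8} = 2·v_{5} ; sig = (2;(2))
  P = {3,9}:  v_{3} + v_{9} = 2·v_{1} + 2·v_{10} ; sig = (2;(2,2))
  P = {1,4,8}:  v_{1} + v_{4} + v_{8} = 0 ; sig = (3;())
  P = {1,5,10}:  v_{1} + v_{5} + v_{10} = v_{7} ; sig = (3;(1))
  P = {1,8,10}:  v_{1} + v_{8} + v_{10} = v_{5} ; sig = (3;(1))
  P = {2,5,6,9}:  v_{2} + v_{5} + v_{6} + v_{9} = v_{4} ; sig = (4;(1))
  P = {2,6,7,9}:  v_{2} + v_{6} + v_{7} + v_{9} = v_{1} + v_{4} + v_{10} ; sig = (4;(1,1,1))
  P = {2,6,9,10}:  v_{2} + v_{6} + v_{9} + v_{10} = 2·v_{4} ; sig = (4;(2))
  P = {1,2,5,6,7}:  v_{1} + v_{2} + v_{5} + v_{6} + v_{7} = v_{3} ; sig = (5;(1))

so the primitive-relation signature multiset is
[(2;(1)), (2;(1,1,1,1,1)), (2;(1,1,1,3)), (2;(1,1,2)), (2;(1,2)), (2;(2)), (2;(2,2)), (3;()), (3;(1)), (3;(1)), (4;(1)), (4;(1,1,1)), (4;(2)), (5;(1))]
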